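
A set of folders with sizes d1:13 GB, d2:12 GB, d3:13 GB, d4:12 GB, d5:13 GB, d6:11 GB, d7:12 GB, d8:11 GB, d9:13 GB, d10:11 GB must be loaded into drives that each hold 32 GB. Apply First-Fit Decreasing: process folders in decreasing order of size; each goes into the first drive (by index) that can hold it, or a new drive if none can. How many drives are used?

5

Sorted descending: 13, 13, 13, 13, 12, 12, 12, 11, 11, 11.
13 GB → drive 1 (remaining 19 GB)
13 GB → drive 1 (remaining 6 GB)
13 GB → drive 2 (remaining 19 GB)
13 GB → drive 2 (remaining 6 GB)
12 GB → drive 3 (remaining 20 GB)
12 GB → drive 3 (remaining 8 GB)
12 GB → drive 4 (remaining 20 GB)
11 GB → drive 4 (remaining 9 GB)
11 GB → drive 5 (remaining 21 GB)
11 GB → drive 5 (remaining 10 GB)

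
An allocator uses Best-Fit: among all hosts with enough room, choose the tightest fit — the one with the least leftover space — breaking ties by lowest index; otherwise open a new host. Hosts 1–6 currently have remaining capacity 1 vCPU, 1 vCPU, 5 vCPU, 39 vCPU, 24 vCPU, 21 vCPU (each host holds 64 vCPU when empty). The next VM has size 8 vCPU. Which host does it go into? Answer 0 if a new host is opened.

6

Hosts with room: host 4 (39 vCPU), host 5 (24 vCPU), host 6 (21 vCPU).
Tightest fit is host 6 with 21 vCPU free.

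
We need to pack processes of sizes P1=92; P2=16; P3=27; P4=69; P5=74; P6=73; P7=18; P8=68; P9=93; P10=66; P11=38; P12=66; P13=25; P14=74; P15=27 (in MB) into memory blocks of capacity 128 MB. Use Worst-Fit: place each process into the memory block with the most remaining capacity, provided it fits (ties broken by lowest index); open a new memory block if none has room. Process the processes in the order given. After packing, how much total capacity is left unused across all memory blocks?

326

P1 (92 MB) → memory block 1 (remaining 36 MB)
P2 (16 MB) → memory block 1 (remaining 20 MB)
P3 (27 MB) → memory block 2 (remaining 101 MB)
P4 (69 MB) → memory block 2 (remaining 32 MB)
P5 (74 MB) → memory block 3 (remaining 54 MB)
P6 (73 MB) → memory block 4 (remaining 55 MB)
P7 (18 MB) → memory block 4 (remaining 37 MB)
P8 (68 MB) → memory block 5 (remaining 60 MB)
P9 (93 MB) → memory block 6 (remaining 35 MB)
P10 (66 MB) → memory block 7 (remaining 62 MB)
P11 (38 MB) → memory block 7 (remaining 24 MB)
P12 (66 MB) → memory block 8 (remaining 62 MB)
P13 (25 MB) → memory block 8 (remaining 37 MB)
P14 (74 MB) → memory block 9 (remaining 54 MB)
P15 (27 MB) → memory block 5 (remaining 33 MB)
9 memory blocks × 128 MB = 1152 MB; used 826 MB; unused 326 MB.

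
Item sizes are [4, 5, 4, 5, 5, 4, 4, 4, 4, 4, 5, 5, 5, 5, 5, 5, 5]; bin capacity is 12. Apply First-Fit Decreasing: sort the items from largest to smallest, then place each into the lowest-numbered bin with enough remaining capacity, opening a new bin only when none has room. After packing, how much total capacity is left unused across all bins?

18

Sorted descending: 5, 5, 5, 5, 5, 5, 5, 5, 5, 5, 4, 4, 4, 4, 4, 4, 4.
bin 1: place 5, 7 left
bin 1: place 5, 2 left
bin 2: place 5, 7 left
bin 2: place 5, 2 left
bin 3: place 5, 7 left
bin 3: place 5, 2 left
bin 4: place 5, 7 left
bin 4: place 5, 2 left
bin 5: place 5, 7 left
bin 5: place 5, 2 left
bin 6: place 4, 8 left
bin 6: place 4, 4 left
bin 6: place 4, 0 left
bin 7: place 4, 8 left
bin 7: place 4, 4 left
bin 7: place 4, 0 left
bin 8: place 4, 8 left
8 bins × 12 = 96; used 78; unused 18.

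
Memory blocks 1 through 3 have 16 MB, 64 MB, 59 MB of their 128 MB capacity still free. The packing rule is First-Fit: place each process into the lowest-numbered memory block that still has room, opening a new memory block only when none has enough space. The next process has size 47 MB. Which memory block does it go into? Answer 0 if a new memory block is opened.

Memory blocks with room: memory block 2 (64 MB), memory block 3 (59 MB).
The first with room is memory block 2.

2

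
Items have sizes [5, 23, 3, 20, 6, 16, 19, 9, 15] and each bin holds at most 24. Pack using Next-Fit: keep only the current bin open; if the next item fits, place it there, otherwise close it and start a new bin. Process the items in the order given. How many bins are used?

Put 5 in bin 1; 19 remain.
Put 23 in bin 2; 1 remain.
Put 3 in bin 3; 21 remain.
Put 20 in bin 3; 1 remain.
Put 6 in bin 4; 18 remain.
Put 16 in bin 4; 2 remain.
Put 19 in bin 5; 5 remain.
Put 9 in bin 6; 15 remain.
Put 15 in bin 6; 0 remain.
Final bins: [5] [23] [3,20] [6,16] [19] [9,15].

6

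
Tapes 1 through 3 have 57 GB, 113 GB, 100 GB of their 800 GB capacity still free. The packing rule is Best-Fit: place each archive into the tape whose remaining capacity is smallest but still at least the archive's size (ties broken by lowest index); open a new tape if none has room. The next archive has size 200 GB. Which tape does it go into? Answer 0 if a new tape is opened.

0

No tape has ≥ 200 GB free, so a new tape is opened.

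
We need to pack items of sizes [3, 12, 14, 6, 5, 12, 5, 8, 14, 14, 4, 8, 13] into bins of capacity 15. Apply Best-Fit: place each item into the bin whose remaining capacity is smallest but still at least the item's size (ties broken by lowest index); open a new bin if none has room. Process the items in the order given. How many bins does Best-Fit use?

9

3 → bin 1 (remaining 12)
12 → bin 1 (remaining 0)
14 → bin 2 (remaining 1)
6 → bin 3 (remaining 9)
5 → bin 3 (remaining 4)
12 → bin 4 (remaining 3)
5 → bin 5 (remaining 10)
8 → bin 5 (remaining 2)
14 → bin 6 (remaining 1)
14 → bin 7 (remaining 1)
4 → bin 3 (remaining 0)
8 → bin 8 (remaining 7)
13 → bin 9 (remaining 2)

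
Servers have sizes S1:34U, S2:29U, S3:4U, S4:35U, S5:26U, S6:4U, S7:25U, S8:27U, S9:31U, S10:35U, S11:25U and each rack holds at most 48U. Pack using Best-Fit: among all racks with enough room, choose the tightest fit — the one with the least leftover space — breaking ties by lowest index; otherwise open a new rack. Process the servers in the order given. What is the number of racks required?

Put S1 (34U) in rack 1; 14U remain.
Put S2 (29U) in rack 2; 19U remain.
Put S3 (4U) in rack 1; 10U remain.
Put S4 (35U) in rack 3; 13U remain.
Put S5 (26U) in rack 4; 22U remain.
Put S6 (4U) in rack 1; 6U remain.
Put S7 (25U) in rack 5; 23U remain.
Put S8 (27U) in rack 6; 21U remain.
Put S9 (31U) in rack 7; 17U remain.
Put S10 (35U) in rack 8; 13U remain.
Put S11 (25U) in rack 9; 23U remain.

9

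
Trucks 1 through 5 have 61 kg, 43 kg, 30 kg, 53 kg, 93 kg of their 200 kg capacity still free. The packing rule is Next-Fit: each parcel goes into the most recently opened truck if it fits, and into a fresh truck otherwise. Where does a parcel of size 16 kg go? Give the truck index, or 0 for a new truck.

5

Next-Fit only looks at truck 5, which has 93 kg free.
16 kg fits there.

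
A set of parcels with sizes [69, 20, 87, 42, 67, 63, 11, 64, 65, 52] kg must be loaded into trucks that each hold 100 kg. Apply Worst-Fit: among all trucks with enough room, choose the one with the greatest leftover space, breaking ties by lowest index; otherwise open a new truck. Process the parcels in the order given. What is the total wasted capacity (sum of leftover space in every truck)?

260

truck 1: place 69 kg, 31 kg left
truck 1: place 20 kg, 11 kg left
truck 2: place 87 kg, 13 kg left
truck 3: place 42 kg, 58 kg left
truck 4: place 67 kg, 33 kg left
truck 5: place 63 kg, 37 kg left
truck 3: place 11 kg, 47 kg left
truck 6: place 64 kg, 36 kg left
truck 7: place 65 kg, 35 kg left
truck 8: place 52 kg, 48 kg left
8 trucks × 100 kg = 800 kg; used 540 kg; unused 260 kg.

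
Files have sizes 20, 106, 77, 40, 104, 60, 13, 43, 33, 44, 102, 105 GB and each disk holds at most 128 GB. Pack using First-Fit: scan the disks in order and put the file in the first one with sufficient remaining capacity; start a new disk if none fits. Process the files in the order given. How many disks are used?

Put 20 GB in disk 1; 108 GB remain.
Put 106 GB in disk 1; 2 GB remain.
Put 77 GB in disk 2; 51 GB remain.
Put 40 GB in disk 2; 11 GB remain.
Put 104 GB in disk 3; 24 GB remain.
Put 60 GB in disk 4; 68 GB remain.
Put 13 GB in disk 3; 11 GB remain.
Put 43 GB in disk 4; 25 GB remain.
Put 33 GB in disk 5; 95 GB remain.
Put 44 GB in disk 5; 51 GB remain.
Put 102 GB in disk 6; 26 GB remain.
Put 105 GB in disk 7; 23 GB remain.

7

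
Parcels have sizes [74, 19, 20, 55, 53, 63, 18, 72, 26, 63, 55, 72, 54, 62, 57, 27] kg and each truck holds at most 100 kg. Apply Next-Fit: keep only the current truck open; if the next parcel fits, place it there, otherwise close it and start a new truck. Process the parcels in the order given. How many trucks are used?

truck 1: place 74 kg, 26 kg left
truck 1: place 19 kg, 7 kg left
truck 2: place 20 kg, 80 kg left
truck 2: place 55 kg, 25 kg left
truck 3: place 53 kg, 47 kg left
truck 4: place 63 kg, 37 kg left
truck 4: place 18 kg, 19 kg left
truck 5: place 72 kg, 28 kg left
truck 5: place 26 kg, 2 kg left
truck 6: place 63 kg, 37 kg left
truck 7: place 55 kg, 45 kg left
truck 8: place 72 kg, 28 kg left
truck 9: place 54 kg, 46 kg left
truck 10: place 62 kg, 38 kg left
truck 11: place 57 kg, 43 kg left
truck 11: place 27 kg, 16 kg left

11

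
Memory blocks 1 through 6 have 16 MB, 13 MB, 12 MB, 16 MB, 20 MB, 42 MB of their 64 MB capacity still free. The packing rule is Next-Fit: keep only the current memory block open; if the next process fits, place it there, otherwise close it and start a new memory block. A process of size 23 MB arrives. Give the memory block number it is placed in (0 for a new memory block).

Next-Fit only looks at memory block 6, which has 42 MB free.
23 MB fits there.

6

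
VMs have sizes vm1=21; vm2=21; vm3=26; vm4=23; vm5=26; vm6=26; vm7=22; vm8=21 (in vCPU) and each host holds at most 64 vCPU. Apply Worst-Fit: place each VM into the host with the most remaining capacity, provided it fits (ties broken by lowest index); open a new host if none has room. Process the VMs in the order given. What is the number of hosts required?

Put vm1 (21 vCPU) in host 1; 43 vCPU remain.
Put vm2 (21 vCPU) in host 1; 22 vCPU remain.
Put vm3 (26 vCPU) in host 2; 38 vCPU remain.
Put vm4 (23 vCPU) in host 2; 15 vCPU remain.
Put vm5 (26 vCPU) in host 3; 38 vCPU remain.
Put vm6 (26 vCPU) in host 3; 12 vCPU remain.
Put vm7 (22 vCPU) in host 1; 0 vCPU remain.
Put vm8 (21 vCPU) in host 4; 43 vCPU remain.

4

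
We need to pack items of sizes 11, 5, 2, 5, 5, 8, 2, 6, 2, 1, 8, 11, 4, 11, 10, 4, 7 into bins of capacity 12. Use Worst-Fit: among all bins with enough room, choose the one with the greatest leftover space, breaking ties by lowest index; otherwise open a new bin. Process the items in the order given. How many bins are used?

11 → bin 1 (remaining 1)
5 → bin 2 (remaining 7)
2 → bin 2 (remaining 5)
5 → bin 2 (remaining 0)
5 → bin 3 (remaining 7)
8 → bin 4 (remaining 4)
2 → bin 3 (remaining 5)
6 → bin 5 (remaining 6)
2 → bin 5 (remaining 4)
1 → bin 3 (remaining 4)
8 → bin 6 (remaining 4)
11 → bin 7 (remaining 1)
4 → bin 3 (remaining 0)
11 → bin 8 (remaining 1)
10 → bin 9 (remaining 2)
4 → bin 4 (remaining 0)
7 → bin 10 (remaining 5)
Final bins: [11] [5,2,5] [5,2,1,4] [8,4] [6,2] [8] [11] [11] [10] [7].

10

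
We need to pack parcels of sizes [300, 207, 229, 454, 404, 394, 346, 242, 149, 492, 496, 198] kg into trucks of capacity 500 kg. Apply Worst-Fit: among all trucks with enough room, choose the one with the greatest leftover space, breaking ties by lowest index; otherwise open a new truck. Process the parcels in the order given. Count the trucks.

9 trucks

Put 300 kg in truck 1; 200 kg remain.
Put 207 kg in truck 2; 293 kg remain.
Put 229 kg in truck 2; 64 kg remain.
Put 454 kg in truck 3; 46 kg remain.
Put 404 kg in truck 4; 96 kg remain.
Put 394 kg in truck 5; 106 kg remain.
Put 346 kg in truck 6; 154 kg remain.
Put 242 kg in truck 7; 258 kg remain.
Put 149 kg in truck 7; 109 kg remain.
Put 492 kg in truck 8; 8 kg remain.
Put 496 kg in truck 9; 4 kg remain.
Put 198 kg in truck 1; 2 kg remain.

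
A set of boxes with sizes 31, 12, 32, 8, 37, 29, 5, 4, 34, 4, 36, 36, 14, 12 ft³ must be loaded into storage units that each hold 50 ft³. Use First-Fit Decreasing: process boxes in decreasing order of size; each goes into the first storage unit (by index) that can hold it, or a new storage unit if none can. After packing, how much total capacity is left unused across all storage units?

Sorted descending: 37, 36, 36, 34, 32, 31, 29, 14, 12, 12, 8, 5, 4, 4.
storage unit 1: place 37 ft³, 13 ft³ left
storage unit 2: place 36 ft³, 14 ft³ left
storage unit 3: place 36 ft³, 14 ft³ left
storage unit 4: place 34 ft³, 16 ft³ left
storage unit 5: place 32 ft³, 18 ft³ left
storage unit 6: place 31 ft³, 19 ft³ left
storage unit 7: place 29 ft³, 21 ft³ left
storage unit 2: place 14 ft³, 0 ft³ left
storage unit 1: place 12 ft³, 1 ft³ left
storage unit 3: place 12 ft³, 2 ft³ left
storage unit 4: place 8 ft³, 8 ft³ left
storage unit 4: place 5 ft³, 3 ft³ left
storage unit 5: place 4 ft³, 14 ft³ left
storage unit 5: place 4 ft³, 10 ft³ left
7 storage units × 50 ft³ = 350 ft³; used 294 ft³; unused 56 ft³.

56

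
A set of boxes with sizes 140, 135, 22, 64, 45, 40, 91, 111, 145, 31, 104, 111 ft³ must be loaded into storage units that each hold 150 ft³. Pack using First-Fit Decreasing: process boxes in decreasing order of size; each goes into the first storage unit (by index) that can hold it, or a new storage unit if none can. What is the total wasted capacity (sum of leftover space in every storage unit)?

161

Sorted descending: 145, 140, 135, 111, 111, 104, 91, 64, 45, 40, 31, 22.
145 ft³ → storage unit 1 (remaining 5 ft³)
140 ft³ → storage unit 2 (remaining 10 ft³)
135 ft³ → storage unit 3 (remaining 15 ft³)
111 ft³ → storage unit 4 (remaining 39 ft³)
111 ft³ → storage unit 5 (remaining 39 ft³)
104 ft³ → storage unit 6 (remaining 46 ft³)
91 ft³ → storage unit 7 (remaining 59 ft³)
64 ft³ → storage unit 8 (remaining 86 ft³)
45 ft³ → storage unit 6 (remaining 1 ft³)
40 ft³ → storage unit 7 (remaining 19 ft³)
31 ft³ → storage unit 4 (remaining 8 ft³)
22 ft³ → storage unit 5 (remaining 17 ft³)
8 storage units × 150 ft³ = 1200 ft³; used 1039 ft³; unused 161 ft³.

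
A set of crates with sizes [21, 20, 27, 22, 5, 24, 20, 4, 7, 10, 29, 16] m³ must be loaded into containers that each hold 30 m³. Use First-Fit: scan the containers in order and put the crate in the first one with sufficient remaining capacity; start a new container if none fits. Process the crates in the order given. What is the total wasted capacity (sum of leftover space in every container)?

Put 21 m³ in container 1; 9 m³ remain.
Put 20 m³ in container 2; 10 m³ remain.
Put 27 m³ in container 3; 3 m³ remain.
Put 22 m³ in container 4; 8 m³ remain.
Put 5 m³ in container 1; 4 m³ remain.
Put 24 m³ in container 5; 6 m³ remain.
Put 20 m³ in container 6; 10 m³ remain.
Put 4 m³ in container 1; 0 m³ remain.
Put 7 m³ in container 2; 3 m³ remain.
Put 10 m³ in container 6; 0 m³ remain.
Put 29 m³ in container 7; 1 m³ remain.
Put 16 m³ in container 8; 14 m³ remain.
8 containers × 30 m³ = 240 m³; used 205 m³; unused 35 m³.

35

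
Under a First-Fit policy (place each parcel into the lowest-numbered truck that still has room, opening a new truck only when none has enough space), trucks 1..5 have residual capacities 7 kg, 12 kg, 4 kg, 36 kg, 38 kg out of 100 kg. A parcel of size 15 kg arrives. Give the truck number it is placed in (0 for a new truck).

Trucks with room: truck 4 (36 kg), truck 5 (38 kg).
The first with room is truck 4.

4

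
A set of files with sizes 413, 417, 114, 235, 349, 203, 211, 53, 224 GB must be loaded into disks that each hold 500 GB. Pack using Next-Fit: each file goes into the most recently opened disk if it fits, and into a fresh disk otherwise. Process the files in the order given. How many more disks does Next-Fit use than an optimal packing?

1

Next-Fit: [413] [417] [114,235] [349] [203,211,53] [224] → 6 disks.
Total size 2219 GB; any packing needs at least ⌈2219/500⌉ = 5 disks.
An optimal packing achieves that bound: [417,53] [413] [349,114] [235,224] [211,203] → 5 disks.
Excess: 6 − 5 = 1.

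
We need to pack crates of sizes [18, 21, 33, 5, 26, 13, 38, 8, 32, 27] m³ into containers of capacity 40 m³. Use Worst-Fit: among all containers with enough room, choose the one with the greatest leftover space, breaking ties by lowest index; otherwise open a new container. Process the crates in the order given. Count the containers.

Put 18 m³ in container 1; 22 m³ remain.
Put 21 m³ in container 1; 1 m³ remain.
Put 33 m³ in container 2; 7 m³ remain.
Put 5 m³ in container 2; 2 m³ remain.
Put 26 m³ in container 3; 14 m³ remain.
Put 13 m³ in container 3; 1 m³ remain.
Put 38 m³ in container 4; 2 m³ remain.
Put 8 m³ in container 5; 32 m³ remain.
Put 32 m³ in container 5; 0 m³ remain.
Put 27 m³ in container 6; 13 m³ remain.
Final containers: [18,21] [33,5] [26,13] [38] [8,32] [27].

6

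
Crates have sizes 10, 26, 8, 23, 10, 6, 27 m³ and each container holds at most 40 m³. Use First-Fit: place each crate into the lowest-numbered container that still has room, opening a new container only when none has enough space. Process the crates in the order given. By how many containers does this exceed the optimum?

0

First-Fit: [10,26] [8,23,6] [10,27] → 3 containers.
Total size 110 m³; any packing needs at least ⌈110/40⌉ = 3 containers.
So 3 is already optimal.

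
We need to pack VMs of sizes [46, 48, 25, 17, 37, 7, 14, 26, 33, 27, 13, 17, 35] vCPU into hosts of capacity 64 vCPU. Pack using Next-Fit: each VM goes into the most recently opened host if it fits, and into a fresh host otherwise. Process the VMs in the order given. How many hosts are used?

Put 46 vCPU in host 1; 18 vCPU remain.
Put 48 vCPU in host 2; 16 vCPU remain.
Put 25 vCPU in host 3; 39 vCPU remain.
Put 17 vCPU in host 3; 22 vCPU remain.
Put 37 vCPU in host 4; 27 vCPU remain.
Put 7 vCPU in host 4; 20 vCPU remain.
Put 14 vCPU in host 4; 6 vCPU remain.
Put 26 vCPU in host 5; 38 vCPU remain.
Put 33 vCPU in host 5; 5 vCPU remain.
Put 27 vCPU in host 6; 37 vCPU remain.
Put 13 vCPU in host 6; 24 vCPU remain.
Put 17 vCPU in host 6; 7 vCPU remain.
Put 35 vCPU in host 7; 29 vCPU remain.
Final hosts: [46] [48] [25,17] [37,7,14] [26,33] [27,13,17] [35].

7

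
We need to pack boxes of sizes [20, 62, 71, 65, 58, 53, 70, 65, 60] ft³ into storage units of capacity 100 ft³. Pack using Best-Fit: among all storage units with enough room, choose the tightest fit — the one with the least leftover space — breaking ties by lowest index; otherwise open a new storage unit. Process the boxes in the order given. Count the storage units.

storage unit 1: place 20 ft³, 80 ft³ left
storage unit 1: place 62 ft³, 18 ft³ left
storage unit 2: place 71 ft³, 29 ft³ left
storage unit 3: place 65 ft³, 35 ft³ left
storage unit 4: place 58 ft³, 42 ft³ left
storage unit 5: place 53 ft³, 47 ft³ left
storage unit 6: place 70 ft³, 30 ft³ left
storage unit 7: place 65 ft³, 35 ft³ left
storage unit 8: place 60 ft³, 40 ft³ left
Final storage units: [20,62] [71] [65] [58] [53] [70] [65] [60].

8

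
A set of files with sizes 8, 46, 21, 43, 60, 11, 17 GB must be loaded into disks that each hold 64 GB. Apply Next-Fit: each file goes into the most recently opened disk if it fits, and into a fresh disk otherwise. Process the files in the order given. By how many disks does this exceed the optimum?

0

Next-Fit: [8,46] [21,43] [60] [11,17] → 4 disks.
Total size 206 GB; any packing needs at least ⌈206/64⌉ = 4 disks.
So 4 is already optimal.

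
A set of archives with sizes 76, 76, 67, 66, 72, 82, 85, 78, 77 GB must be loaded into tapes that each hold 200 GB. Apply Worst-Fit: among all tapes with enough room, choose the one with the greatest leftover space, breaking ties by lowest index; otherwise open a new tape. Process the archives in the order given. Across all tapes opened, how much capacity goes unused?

76 GB → tape 1 (remaining 124 GB)
76 GB → tape 1 (remaining 48 GB)
67 GB → tape 2 (remaining 133 GB)
66 GB → tape 2 (remaining 67 GB)
72 GB → tape 3 (remaining 128 GB)
82 GB → tape 3 (remaining 46 GB)
85 GB → tape 4 (remaining 115 GB)
78 GB → tape 4 (remaining 37 GB)
77 GB → tape 5 (remaining 123 GB)
5 tapes × 200 GB = 1000 GB; used 679 GB; unused 321 GB.

321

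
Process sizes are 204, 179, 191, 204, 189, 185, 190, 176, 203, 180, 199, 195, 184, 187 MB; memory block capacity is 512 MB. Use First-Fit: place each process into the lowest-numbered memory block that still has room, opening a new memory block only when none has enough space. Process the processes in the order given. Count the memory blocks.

7 memory blocks

204 MB → memory block 1 (remaining 308 MB)
179 MB → memory block 1 (remaining 129 MB)
191 MB → memory block 2 (remaining 321 MB)
204 MB → memory block 2 (remaining 117 MB)
189 MB → memory block 3 (remaining 323 MB)
185 MB → memory block 3 (remaining 138 MB)
190 MB → memory block 4 (remaining 322 MB)
176 MB → memory block 4 (remaining 146 MB)
203 MB → memory block 5 (remaining 309 MB)
180 MB → memory block 5 (remaining 129 MB)
199 MB → memory block 6 (remaining 313 MB)
195 MB → memory block 6 (remaining 118 MB)
184 MB → memory block 7 (remaining 328 MB)
187 MB → memory block 7 (remaining 141 MB)
Final memory blocks: [204,179] [191,204] [189,185] [190,176] [203,180] [199,195] [184,187].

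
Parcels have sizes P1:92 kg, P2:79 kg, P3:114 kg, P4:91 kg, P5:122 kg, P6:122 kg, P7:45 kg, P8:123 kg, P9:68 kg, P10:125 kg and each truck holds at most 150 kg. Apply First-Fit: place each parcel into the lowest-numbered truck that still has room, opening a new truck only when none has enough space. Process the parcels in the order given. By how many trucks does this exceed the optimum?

First-Fit: [92,45] [79,68] [114] [91] [122] [122] [123] [125] → 8 trucks.
8 parcels exceed 75 kg (half the capacity), and no two of those can share a truck, so at least 8 trucks are needed.
So 8 is already optimal.

0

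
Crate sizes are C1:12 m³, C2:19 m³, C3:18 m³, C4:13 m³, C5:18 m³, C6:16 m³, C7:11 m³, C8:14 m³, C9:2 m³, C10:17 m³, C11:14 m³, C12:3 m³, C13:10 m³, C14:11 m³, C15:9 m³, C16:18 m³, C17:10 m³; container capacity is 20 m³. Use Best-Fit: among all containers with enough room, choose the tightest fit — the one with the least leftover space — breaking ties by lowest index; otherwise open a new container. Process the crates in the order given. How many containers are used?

container 1: place C1 (12 m³), 8 m³ left
container 2: place C2 (19 m³), 1 m³ left
container 3: place C3 (18 m³), 2 m³ left
container 4: place C4 (13 m³), 7 m³ left
container 5: place C5 (18 m³), 2 m³ left
container 6: place C6 (16 m³), 4 m³ left
container 7: place C7 (11 m³), 9 m³ left
container 8: place C8 (14 m³), 6 m³ left
container 3: place C9 (2 m³), 0 m³ left
container 9: place C10 (17 m³), 3 m³ left
container 10: place C11 (14 m³), 6 m³ left
container 9: place C12 (3 m³), 0 m³ left
container 11: place C13 (10 m³), 10 m³ left
container 12: place C14 (11 m³), 9 m³ left
container 7: place C15 (9 m³), 0 m³ left
container 13: place C16 (18 m³), 2 m³ left
container 11: place C17 (10 m³), 0 m³ left
Final containers: [12] [19] [18,2] [13] [18] [16] [11,9] [14] [17,3] [14] [10,10] [11] [18].

13 containers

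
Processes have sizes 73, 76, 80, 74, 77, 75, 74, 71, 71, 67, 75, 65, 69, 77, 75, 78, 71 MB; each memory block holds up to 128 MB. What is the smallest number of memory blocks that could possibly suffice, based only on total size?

10

Total size = 73 + 76 + 80 + 74 + 77 + 75 + 74 + 71 + 71 + 67 + 75 + 65 + 69 + 77 + 75 + 78 + 71 = 1248 MB.
⌈1248 / 128⌉ = 10.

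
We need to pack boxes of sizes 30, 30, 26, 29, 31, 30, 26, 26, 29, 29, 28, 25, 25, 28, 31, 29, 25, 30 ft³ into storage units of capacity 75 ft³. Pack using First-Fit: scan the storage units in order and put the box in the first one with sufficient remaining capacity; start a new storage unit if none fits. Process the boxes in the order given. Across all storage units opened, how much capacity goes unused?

168

storage unit 1: place 30 ft³, 45 ft³ left
storage unit 1: place 30 ft³, 15 ft³ left
storage unit 2: place 26 ft³, 49 ft³ left
storage unit 2: place 29 ft³, 20 ft³ left
storage unit 3: place 31 ft³, 44 ft³ left
storage unit 3: place 30 ft³, 14 ft³ left
storage unit 4: place 26 ft³, 49 ft³ left
storage unit 4: place 26 ft³, 23 ft³ left
storage unit 5: place 29 ft³, 46 ft³ left
storage unit 5: place 29 ft³, 17 ft³ left
storage unit 6: place 28 ft³, 47 ft³ left
storage unit 6: place 25 ft³, 22 ft³ left
storage unit 7: place 25 ft³, 50 ft³ left
storage unit 7: place 28 ft³, 22 ft³ left
storage unit 8: place 31 ft³, 44 ft³ left
storage unit 8: place 29 ft³, 15 ft³ left
storage unit 9: place 25 ft³, 50 ft³ left
storage unit 9: place 30 ft³, 20 ft³ left
9 storage units × 75 ft³ = 675 ft³; used 507 ft³; unused 168 ft³.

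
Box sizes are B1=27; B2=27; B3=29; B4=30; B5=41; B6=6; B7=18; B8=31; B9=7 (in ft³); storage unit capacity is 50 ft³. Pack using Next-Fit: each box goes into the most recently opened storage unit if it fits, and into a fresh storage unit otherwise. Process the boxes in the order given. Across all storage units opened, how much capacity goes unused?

B1 (27 ft³) → storage unit 1 (remaining 23 ft³)
B2 (27 ft³) → storage unit 2 (remaining 23 ft³)
B3 (29 ft³) → storage unit 3 (remaining 21 ft³)
B4 (30 ft³) → storage unit 4 (remaining 20 ft³)
B5 (41 ft³) → storage unit 5 (remaining 9 ft³)
B6 (6 ft³) → storage unit 5 (remaining 3 ft³)
B7 (18 ft³) → storage unit 6 (remaining 32 ft³)
B8 (31 ft³) → storage unit 6 (remaining 1 ft³)
B9 (7 ft³) → storage unit 7 (remaining 43 ft³)
7 storage units × 50 ft³ = 350 ft³; used 216 ft³; unused 134 ft³.

134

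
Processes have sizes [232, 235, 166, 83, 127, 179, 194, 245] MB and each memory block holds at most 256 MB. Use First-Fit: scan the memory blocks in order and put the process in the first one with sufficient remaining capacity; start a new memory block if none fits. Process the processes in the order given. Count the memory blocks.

232 MB → memory block 1 (remaining 24 MB)
235 MB → memory block 2 (remaining 21 MB)
166 MB → memory block 3 (remaining 90 MB)
83 MB → memory block 3 (remaining 7 MB)
127 MB → memory block 4 (remaining 129 MB)
179 MB → memory block 5 (remaining 77 MB)
194 MB → memory block 6 (remaining 62 MB)
245 MB → memory block 7 (remaining 11 MB)

7 memory blocks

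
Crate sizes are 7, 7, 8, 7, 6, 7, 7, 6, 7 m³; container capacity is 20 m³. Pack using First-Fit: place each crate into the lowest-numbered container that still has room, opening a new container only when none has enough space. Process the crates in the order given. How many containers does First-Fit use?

7 m³ → container 1 (remaining 13 m³)
7 m³ → container 1 (remaining 6 m³)
8 m³ → container 2 (remaining 12 m³)
7 m³ → container 2 (remaining 5 m³)
6 m³ → container 1 (remaining 0 m³)
7 m³ → container 3 (remaining 13 m³)
7 m³ → container 3 (remaining 6 m³)
6 m³ → container 3 (remaining 0 m³)
7 m³ → container 4 (remaining 13 m³)
Final containers: [7,7,6] [8,7] [7,7,6] [7].

4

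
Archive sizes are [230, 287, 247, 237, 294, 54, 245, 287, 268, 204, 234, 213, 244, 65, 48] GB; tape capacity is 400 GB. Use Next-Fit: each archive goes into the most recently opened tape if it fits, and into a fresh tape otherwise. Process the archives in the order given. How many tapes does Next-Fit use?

230 GB → tape 1 (remaining 170 GB)
287 GB → tape 2 (remaining 113 GB)
247 GB → tape 3 (remaining 153 GB)
237 GB → tape 4 (remaining 163 GB)
294 GB → tape 5 (remaining 106 GB)
54 GB → tape 5 (remaining 52 GB)
245 GB → tape 6 (remaining 155 GB)
287 GB → tape 7 (remaining 113 GB)
268 GB → tape 8 (remaining 132 GB)
204 GB → tape 9 (remaining 196 GB)
234 GB → tape 10 (remaining 166 GB)
213 GB → tape 11 (remaining 187 GB)
244 GB → tape 12 (remaining 156 GB)
65 GB → tape 12 (remaining 91 GB)
48 GB → tape 12 (remaining 43 GB)
Final tapes: [230] [287] [247] [237] [294,54] [245] [287] [268] [204] [234] [213] [244,65,48].

12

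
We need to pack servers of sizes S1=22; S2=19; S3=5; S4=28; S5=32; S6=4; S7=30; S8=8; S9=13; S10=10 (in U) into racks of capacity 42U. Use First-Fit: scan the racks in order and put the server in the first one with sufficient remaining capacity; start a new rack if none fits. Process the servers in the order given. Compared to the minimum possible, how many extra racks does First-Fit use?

First-Fit: [22,19] [5,28,4] [32,8] [30,10] [13] → 5 racks.
Total size 171U; any packing needs at least ⌈171/42⌉ = 5 racks.
So 5 is already optimal.

0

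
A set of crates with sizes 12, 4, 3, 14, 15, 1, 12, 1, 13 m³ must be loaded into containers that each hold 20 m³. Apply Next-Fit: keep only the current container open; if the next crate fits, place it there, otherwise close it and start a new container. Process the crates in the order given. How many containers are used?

5

Put 12 m³ in container 1; 8 m³ remain.
Put 4 m³ in container 1; 4 m³ remain.
Put 3 m³ in container 1; 1 m³ remain.
Put 14 m³ in container 2; 6 m³ remain.
Put 15 m³ in container 3; 5 m³ remain.
Put 1 m³ in container 3; 4 m³ remain.
Put 12 m³ in container 4; 8 m³ remain.
Put 1 m³ in container 4; 7 m³ remain.
Put 13 m³ in container 5; 7 m³ remain.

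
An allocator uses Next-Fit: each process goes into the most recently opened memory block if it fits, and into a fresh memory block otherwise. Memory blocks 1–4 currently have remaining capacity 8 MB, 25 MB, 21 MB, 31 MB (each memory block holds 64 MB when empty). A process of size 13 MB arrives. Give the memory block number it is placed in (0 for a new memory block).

4

Next-Fit only looks at memory block 4, which has 31 MB free.
13 MB fits there.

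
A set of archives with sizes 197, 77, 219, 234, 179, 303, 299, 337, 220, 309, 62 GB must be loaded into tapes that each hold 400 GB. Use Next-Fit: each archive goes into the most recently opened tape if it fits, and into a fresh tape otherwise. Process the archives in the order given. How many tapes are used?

9 tapes

197 GB → tape 1 (remaining 203 GB)
77 GB → tape 1 (remaining 126 GB)
219 GB → tape 2 (remaining 181 GB)
234 GB → tape 3 (remaining 166 GB)
179 GB → tape 4 (remaining 221 GB)
303 GB → tape 5 (remaining 97 GB)
299 GB → tape 6 (remaining 101 GB)
337 GB → tape 7 (remaining 63 GB)
220 GB → tape 8 (remaining 180 GB)
309 GB → tape 9 (remaining 91 GB)
62 GB → tape 9 (remaining 29 GB)
Final tapes: [197,77] [219] [234] [179] [303] [299] [337] [220] [309,62].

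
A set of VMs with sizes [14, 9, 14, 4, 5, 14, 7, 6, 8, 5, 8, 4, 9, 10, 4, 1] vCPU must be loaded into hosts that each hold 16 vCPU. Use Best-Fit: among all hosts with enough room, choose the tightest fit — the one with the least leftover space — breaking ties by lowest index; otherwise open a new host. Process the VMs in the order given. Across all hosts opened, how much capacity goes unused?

Put 14 vCPU in host 1; 2 vCPU remain.
Put 9 vCPU in host 2; 7 vCPU remain.
Put 14 vCPU in host 3; 2 vCPU remain.
Put 4 vCPU in host 2; 3 vCPU remain.
Put 5 vCPU in host 4; 11 vCPU remain.
Put 14 vCPU in host 5; 2 vCPU remain.
Put 7 vCPU in host 4; 4 vCPU remain.
Put 6 vCPU in host 6; 10 vCPU remain.
Put 8 vCPU in host 6; 2 vCPU remain.
Put 5 vCPU in host 7; 11 vCPU remain.
Put 8 vCPU in host 7; 3 vCPU remain.
Put 4 vCPU in host 4; 0 vCPU remain.
Put 9 vCPU in host 8; 7 vCPU remain.
Put 10 vCPU in host 9; 6 vCPU remain.
Put 4 vCPU in host 9; 2 vCPU remain.
Put 1 vCPU in host 1; 1 vCPU remain.
9 hosts × 16 vCPU = 144 vCPU; used 122 vCPU; unused 22 vCPU.

22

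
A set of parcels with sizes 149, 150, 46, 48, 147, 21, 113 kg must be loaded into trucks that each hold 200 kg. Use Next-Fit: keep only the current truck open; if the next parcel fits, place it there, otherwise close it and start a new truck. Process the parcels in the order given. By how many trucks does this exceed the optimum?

0

Next-Fit: [149] [150,46] [48,147] [21,113] → 4 trucks.
Total size 674 kg; any packing needs at least ⌈674/200⌉ = 4 trucks.
So 4 is already optimal.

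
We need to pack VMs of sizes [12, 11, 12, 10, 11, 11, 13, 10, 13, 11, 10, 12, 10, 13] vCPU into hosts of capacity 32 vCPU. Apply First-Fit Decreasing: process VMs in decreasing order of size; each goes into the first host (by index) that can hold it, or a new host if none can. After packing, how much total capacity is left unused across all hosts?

Sorted descending: 13, 13, 13, 12, 12, 12, 11, 11, 11, 11, 10, 10, 10, 10.
host 1: place 13 vCPU, 19 vCPU left
host 1: place 13 vCPU, 6 vCPU left
host 2: place 13 vCPU, 19 vCPU left
host 2: place 12 vCPU, 7 vCPU left
host 3: place 12 vCPU, 20 vCPU left
host 3: place 12 vCPU, 8 vCPU left
host 4: place 11 vCPU, 21 vCPU left
host 4: place 11 vCPU, 10 vCPU left
host 5: place 11 vCPU, 21 vCPU left
host 5: place 11 vCPU, 10 vCPU left
host 4: place 10 vCPU, 0 vCPU left
host 5: place 10 vCPU, 0 vCPU left
host 6: place 10 vCPU, 22 vCPU left
host 6: place 10 vCPU, 12 vCPU left
6 hosts × 32 vCPU = 192 vCPU; used 159 vCPU; unused 33 vCPU.

33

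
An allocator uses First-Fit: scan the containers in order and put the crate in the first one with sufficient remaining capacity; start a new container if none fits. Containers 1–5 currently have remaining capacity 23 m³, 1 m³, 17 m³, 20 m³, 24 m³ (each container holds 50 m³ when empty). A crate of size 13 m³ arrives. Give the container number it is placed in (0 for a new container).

1

Containers with room: container 1 (23 m³), container 3 (17 m³), container 4 (20 m³), container 5 (24 m³).
The first with room is container 1.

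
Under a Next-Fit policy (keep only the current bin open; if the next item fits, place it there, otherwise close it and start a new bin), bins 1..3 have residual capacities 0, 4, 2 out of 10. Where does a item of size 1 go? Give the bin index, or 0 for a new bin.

3

Next-Fit only looks at bin 3, which has 2 free.
1 fits there.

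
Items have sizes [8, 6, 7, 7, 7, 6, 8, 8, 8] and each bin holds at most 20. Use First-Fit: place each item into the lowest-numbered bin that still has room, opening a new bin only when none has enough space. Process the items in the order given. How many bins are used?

4

Put 8 in bin 1; 12 remain.
Put 6 in bin 1; 6 remain.
Put 7 in bin 2; 13 remain.
Put 7 in bin 2; 6 remain.
Put 7 in bin 3; 13 remain.
Put 6 in bin 1; 0 remain.
Put 8 in bin 3; 5 remain.
Put 8 in bin 4; 12 remain.
Put 8 in bin 4; 4 remain.
Final bins: [8,6,6] [7,7] [7,8] [8,8].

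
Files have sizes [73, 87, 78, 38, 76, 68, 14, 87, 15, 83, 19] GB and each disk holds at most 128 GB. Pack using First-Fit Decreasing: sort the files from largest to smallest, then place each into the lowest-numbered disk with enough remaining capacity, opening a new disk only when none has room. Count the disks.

7

Sorted descending: 87, 87, 83, 78, 76, 73, 68, 38, 19, 15, 14.
87 GB → disk 1 (remaining 41 GB)
87 GB → disk 2 (remaining 41 GB)
83 GB → disk 3 (remaining 45 GB)
78 GB → disk 4 (remaining 50 GB)
76 GB → disk 5 (remaining 52 GB)
73 GB → disk 6 (remaining 55 GB)
68 GB → disk 7 (remaining 60 GB)
38 GB → disk 1 (remaining 3 GB)
19 GB → disk 2 (remaining 22 GB)
15 GB → disk 2 (remaining 7 GB)
14 GB → disk 3 (remaining 31 GB)
Final disks: [87,38] [87,19,15] [83,14] [78] [76] [73] [68].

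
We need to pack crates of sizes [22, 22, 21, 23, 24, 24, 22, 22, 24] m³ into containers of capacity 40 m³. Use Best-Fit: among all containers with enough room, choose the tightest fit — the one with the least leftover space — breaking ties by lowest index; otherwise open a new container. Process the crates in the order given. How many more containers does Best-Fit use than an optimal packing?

Best-Fit: [22] [22] [21] [23] [24] [24] [22] [22] [24] → 9 containers.
9 crates exceed 20 m³ (half the capacity), and no two of those can share a container, so at least 9 containers are needed.
So 9 is already optimal.

0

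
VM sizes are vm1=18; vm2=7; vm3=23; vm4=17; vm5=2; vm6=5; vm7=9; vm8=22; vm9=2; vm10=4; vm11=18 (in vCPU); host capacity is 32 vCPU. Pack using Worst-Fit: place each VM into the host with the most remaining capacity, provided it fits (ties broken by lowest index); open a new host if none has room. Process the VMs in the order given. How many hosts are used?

host 1: place vm1 (18 vCPU), 14 vCPU left
host 1: place vm2 (7 vCPU), 7 vCPU left
host 2: place vm3 (23 vCPU), 9 vCPU left
host 3: place vm4 (17 vCPU), 15 vCPU left
host 3: place vm5 (2 vCPU), 13 vCPU left
host 3: place vm6 (5 vCPU), 8 vCPU left
host 2: place vm7 (9 vCPU), 0 vCPU left
host 4: place vm8 (22 vCPU), 10 vCPU left
host 4: place vm9 (2 vCPU), 8 vCPU left
host 3: place vm10 (4 vCPU), 4 vCPU left
host 5: place vm11 (18 vCPU), 14 vCPU left
Final hosts: [18,7] [23,9] [17,2,5,4] [22,2] [18].

5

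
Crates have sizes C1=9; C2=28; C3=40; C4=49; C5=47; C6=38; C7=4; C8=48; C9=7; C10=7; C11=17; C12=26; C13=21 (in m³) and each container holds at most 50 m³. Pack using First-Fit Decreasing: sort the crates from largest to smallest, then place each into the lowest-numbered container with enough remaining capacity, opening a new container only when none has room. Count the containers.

Sorted descending: 49, 48, 47, 40, 38, 28, 26, 21, 17, 9, 7, 7, 4.
container 1: place 49 m³, 1 m³ left
container 2: place 48 m³, 2 m³ left
container 3: place 47 m³, 3 m³ left
container 4: place 40 m³, 10 m³ left
container 5: place 38 m³, 12 m³ left
container 6: place 28 m³, 22 m³ left
container 7: place 26 m³, 24 m³ left
container 6: place 21 m³, 1 m³ left
container 7: place 17 m³, 7 m³ left
container 4: place 9 m³, 1 m³ left
container 5: place 7 m³, 5 m³ left
container 7: place 7 m³, 0 m³ left
container 5: place 4 m³, 1 m³ left
Final containers: [49] [48] [47] [40,9] [38,7,4] [28,21] [26,17,7].

7 containers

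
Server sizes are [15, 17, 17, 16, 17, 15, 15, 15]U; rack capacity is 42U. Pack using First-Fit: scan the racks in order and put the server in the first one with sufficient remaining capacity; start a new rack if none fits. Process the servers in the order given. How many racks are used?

4 racks

Put 15U in rack 1; 27U remain.
Put 17U in rack 1; 10U remain.
Put 17U in rack 2; 25U remain.
Put 16U in rack 2; 9U remain.
Put 17U in rack 3; 25U remain.
Put 15U in rack 3; 10U remain.
Put 15U in rack 4; 27U remain.
Put 15U in rack 4; 12U remain.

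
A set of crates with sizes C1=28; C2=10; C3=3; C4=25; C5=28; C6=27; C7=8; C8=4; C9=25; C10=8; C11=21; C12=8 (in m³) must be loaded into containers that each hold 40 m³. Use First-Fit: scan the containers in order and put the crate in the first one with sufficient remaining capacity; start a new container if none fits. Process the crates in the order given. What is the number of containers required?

6 containers

Put C1 (28 m³) in container 1; 12 m³ remain.
Put C2 (10 m³) in container 1; 2 m³ remain.
Put C3 (3 m³) in container 2; 37 m³ remain.
Put C4 (25 m³) in container 2; 12 m³ remain.
Put C5 (28 m³) in container 3; 12 m³ remain.
Put C6 (27 m³) in container 4; 13 m³ remain.
Put C7 (8 m³) in container 2; 4 m³ remain.
Put C8 (4 m³) in container 2; 0 m³ remain.
Put C9 (25 m³) in container 5; 15 m³ remain.
Put C10 (8 m³) in container 3; 4 m³ remain.
Put C11 (21 m³) in container 6; 19 m³ remain.
Put C12 (8 m³) in container 4; 5 m³ remain.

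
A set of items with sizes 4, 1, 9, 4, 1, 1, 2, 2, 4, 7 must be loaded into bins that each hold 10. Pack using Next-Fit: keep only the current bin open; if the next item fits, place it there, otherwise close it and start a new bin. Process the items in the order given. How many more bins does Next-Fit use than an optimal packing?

1

Next-Fit: [4,1] [9] [4,1,1,2,2] [4] [7] → 5 bins.
Total size 35; any packing needs at least ⌈35/10⌉ = 4 bins.
An optimal packing achieves that bound: [9,1] [7,2,1] [4,4,2] [4,1] → 4 bins.
Excess: 5 − 4 = 1.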